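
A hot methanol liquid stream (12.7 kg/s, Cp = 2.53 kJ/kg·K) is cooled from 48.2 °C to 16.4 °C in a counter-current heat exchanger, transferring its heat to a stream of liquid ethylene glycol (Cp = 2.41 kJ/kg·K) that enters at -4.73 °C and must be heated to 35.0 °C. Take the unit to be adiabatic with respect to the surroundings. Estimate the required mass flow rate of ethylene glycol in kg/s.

Heat released by hot stream: Q = 12.7 × 2.53 × (48.2 − 16.4) = 1021.8 kJ/s
Energy balance on cold side (adiabatic exchanger): Q = ṁ_c·Cp_c·(T_c,out − T_c,in)
ṁ_c = 1021.8 / [2.41 × (35.0 − -4.73)] = 10.671 kg/s

ṁ_c = 10.7 kg/s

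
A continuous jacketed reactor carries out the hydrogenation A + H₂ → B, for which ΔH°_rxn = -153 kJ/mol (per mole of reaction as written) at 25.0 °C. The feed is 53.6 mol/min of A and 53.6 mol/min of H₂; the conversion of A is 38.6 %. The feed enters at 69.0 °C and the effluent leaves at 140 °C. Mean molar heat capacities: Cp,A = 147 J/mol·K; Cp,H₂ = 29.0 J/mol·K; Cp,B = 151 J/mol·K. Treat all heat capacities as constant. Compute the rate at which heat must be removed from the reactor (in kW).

Q_out = 42.6 kW

Extent of reaction ξ = 0.386 × 53.6 = 20.69 mol/min
Reaction term: ξ·ΔH°_rxn = 20.69 × -153 = -3165.5 kJ/min
Sensible, feed 69.0→25 °C: -415.08 kJ/min
Outlet flows (mol/min): A 32.91, H₂ 32.91, B 20.69
Sensible, products 25→140 °C: 1025.4 kJ/min
Q = ΔH = -2555.2 kJ/min = -42.587 kW
Heat removed = 42.587 kW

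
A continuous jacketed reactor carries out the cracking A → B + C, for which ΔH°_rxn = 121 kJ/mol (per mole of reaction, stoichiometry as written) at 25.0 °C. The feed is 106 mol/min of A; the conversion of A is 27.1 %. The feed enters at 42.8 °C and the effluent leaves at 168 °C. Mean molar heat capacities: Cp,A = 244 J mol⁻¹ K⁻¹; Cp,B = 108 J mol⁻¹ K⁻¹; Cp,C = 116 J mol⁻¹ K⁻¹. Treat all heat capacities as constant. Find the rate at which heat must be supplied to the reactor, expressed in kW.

Extent of reaction ξ = 0.271 × 106 = 28.726 mol/min
Reaction term: ξ·ΔH°_rxn = 28.726 × 121 = 3475.8 kJ/min
Sensible, feed 42.8→25 °C: -460.38 kJ/min
Outlet flows (mol/min): A 77.274, B 28.726, C 28.726
Sensible, products 25→168 °C: 3616.4 kJ/min
Q = ΔH = 6631.9 kJ/min = 110.53 kW
Heat supplied = 110.53 kW

Q_in = 111 kW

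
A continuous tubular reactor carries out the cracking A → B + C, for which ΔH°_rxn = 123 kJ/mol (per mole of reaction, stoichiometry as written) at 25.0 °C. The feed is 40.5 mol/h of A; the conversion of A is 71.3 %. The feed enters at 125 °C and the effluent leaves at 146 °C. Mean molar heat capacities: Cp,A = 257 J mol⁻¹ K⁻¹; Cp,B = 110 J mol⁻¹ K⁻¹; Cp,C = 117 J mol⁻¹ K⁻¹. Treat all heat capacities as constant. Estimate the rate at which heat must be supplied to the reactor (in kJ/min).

Q_in = 61.1 kJ/min

Extent of reaction ξ = 0.713 × 40.5 = 28.877 mol/h
Reaction term: ξ·ΔH°_rxn = 28.877 × 123 = 3551.8 kJ/h
Sensible, feed 125→25 °C: -1040.8 kJ/h
Outlet flows (mol/h): A 11.623, B 28.877, C 28.877
Sensible, products 25→146 °C: 1154.6 kJ/h
Q = ΔH = 3665.6 kJ/h = 1.0182 kW
Heat supplied = 61.093 kJ/min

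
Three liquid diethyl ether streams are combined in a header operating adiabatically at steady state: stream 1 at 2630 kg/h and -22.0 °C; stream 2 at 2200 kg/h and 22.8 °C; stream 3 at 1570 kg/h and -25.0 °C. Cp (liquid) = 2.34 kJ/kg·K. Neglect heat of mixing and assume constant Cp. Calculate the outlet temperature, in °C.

Energy balance with Q = 0: Σ ṁᵢCp,ᵢ(T_out − Tᵢ) = 0
T_out = Σ ṁᵢCp,ᵢTᵢ / Σ ṁᵢCp,ᵢ
      = -109860 / 14976 = -7.3359 °C

T_out = -7.34 °C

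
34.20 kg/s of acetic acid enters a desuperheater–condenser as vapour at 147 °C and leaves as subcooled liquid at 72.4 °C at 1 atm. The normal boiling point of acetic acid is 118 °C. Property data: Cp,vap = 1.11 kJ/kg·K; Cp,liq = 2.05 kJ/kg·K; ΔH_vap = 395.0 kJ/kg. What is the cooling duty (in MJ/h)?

Q_c = 64100 MJ/h

vapour 147→118 °C: -32.19 kJ/kg
condensation at 118 °C: -395 kJ/kg
liquid 118→72.4 °C: -93.48 kJ/kg
Δh = -32.19 + -395 + -93.48 = -520.67 kJ/kg
Q = ṁ·Δh = 34.20 kg/s × -520.67 kJ/kg = -17807 kJ/s
|Q| = 17807 kW = 64105 MJ/h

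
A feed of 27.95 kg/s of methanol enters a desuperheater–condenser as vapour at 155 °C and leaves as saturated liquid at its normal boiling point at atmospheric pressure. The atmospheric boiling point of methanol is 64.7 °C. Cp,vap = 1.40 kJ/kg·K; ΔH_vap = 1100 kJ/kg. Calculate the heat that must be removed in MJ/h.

vapour 155→64.7 °C: -126.42 kJ/kg
condensation at 64.7 °C: -1100 kJ/kg
Δh = -126.42 + -1100 = -1226.4 kJ/kg
Q = ṁ·Δh = 27.95 kg/s × -1226.4 kJ/kg = -34278 kJ/s
|Q| = 34278 kW = 123400 MJ/h

Q_c = 123000 MJ/h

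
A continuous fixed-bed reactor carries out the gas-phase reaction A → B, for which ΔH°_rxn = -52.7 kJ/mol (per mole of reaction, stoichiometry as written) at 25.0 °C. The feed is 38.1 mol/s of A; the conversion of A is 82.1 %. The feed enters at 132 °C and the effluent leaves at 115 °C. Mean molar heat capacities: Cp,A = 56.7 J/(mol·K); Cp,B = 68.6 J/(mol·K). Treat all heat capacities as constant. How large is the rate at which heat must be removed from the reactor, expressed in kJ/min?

Extent of reaction ξ = 0.821 × 38.1 = 31.28 mol/s
Reaction term: ξ·ΔH°_rxn = 31.28 × -52.7 = -1648.5 kJ/s
Sensible, feed 132→25 °C: -231.15 kJ/s
Outlet flows (mol/s): A 6.8199, B 31.28
Sensible, products 25→115 °C: 227.93 kJ/s
Q = ΔH = -1651.7 kJ/s = -1651.7 kW
Heat removed = 99101 kJ/min

Q_out = 99100 kJ/min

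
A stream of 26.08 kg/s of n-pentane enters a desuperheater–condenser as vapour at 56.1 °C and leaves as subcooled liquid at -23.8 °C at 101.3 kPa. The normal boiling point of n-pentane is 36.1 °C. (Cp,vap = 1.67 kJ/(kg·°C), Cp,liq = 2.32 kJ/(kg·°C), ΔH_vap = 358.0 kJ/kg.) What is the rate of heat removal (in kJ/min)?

vapour 56.1→36.1 °C: -33.4 kJ/kg
condensation at 36.1 °C: -358 kJ/kg
liquid 36.1→-23.8 °C: -138.97 kJ/kg
Δh = -33.4 + -358 + -138.97 = -530.37 kJ/kg
Q = ṁ·Δh = 26.08 kg/s × -530.37 kJ/kg = -13832 kJ/s
|Q| = 13832 kW = 829920 kJ/min

Q_c = 830000 kJ/min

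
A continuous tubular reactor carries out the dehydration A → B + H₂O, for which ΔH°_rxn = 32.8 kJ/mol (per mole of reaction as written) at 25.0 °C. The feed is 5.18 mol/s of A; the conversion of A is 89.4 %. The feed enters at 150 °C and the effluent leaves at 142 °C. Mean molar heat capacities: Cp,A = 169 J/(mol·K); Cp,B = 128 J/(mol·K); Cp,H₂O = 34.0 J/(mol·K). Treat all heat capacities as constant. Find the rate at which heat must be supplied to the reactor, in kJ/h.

Extent of reaction ξ = 0.894 × 5.18 = 4.6309 mol/s
Reaction term: ξ·ΔH°_rxn = 4.6309 × 32.8 = 151.89 kJ/s
Sensible, feed 150→25 °C: -109.43 kJ/s
Outlet flows (mol/s): A 0.54908, B 4.6309, H₂O 4.6309
Sensible, products 25→142 °C: 98.631 kJ/s
Q = ΔH = 141.1 kJ/s = 141.1 kW
Heat supplied = 507950 kJ/h

Q_in = 508000 kJ/h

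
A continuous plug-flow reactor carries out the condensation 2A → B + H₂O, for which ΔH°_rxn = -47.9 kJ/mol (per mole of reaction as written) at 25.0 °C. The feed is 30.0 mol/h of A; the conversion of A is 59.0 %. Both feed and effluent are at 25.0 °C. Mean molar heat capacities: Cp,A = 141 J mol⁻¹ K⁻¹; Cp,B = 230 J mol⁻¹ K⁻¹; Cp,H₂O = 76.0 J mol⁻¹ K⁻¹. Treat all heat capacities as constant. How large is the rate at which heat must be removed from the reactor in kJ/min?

Q_out = 7.07 kJ/min

Extent of reaction ξ = 0.590 × 30.0 / 2 = 8.85 mol/h
Reaction term: ξ·ΔH°_rxn = 8.85 × -47.9 = -423.91 kJ/h
Q = ΔH = -423.91 kJ/h = -0.11775 kW
Heat removed = 7.0652 kJ/min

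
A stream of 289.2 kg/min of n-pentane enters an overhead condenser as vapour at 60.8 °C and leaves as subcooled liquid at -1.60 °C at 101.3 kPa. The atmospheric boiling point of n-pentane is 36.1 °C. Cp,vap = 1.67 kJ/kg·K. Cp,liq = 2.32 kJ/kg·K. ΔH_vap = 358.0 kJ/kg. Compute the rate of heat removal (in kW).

Q_c = 2350 kW

vapour 60.8→36.1 °C: -41.249 kJ/kg
condensation at 36.1 °C: -358 kJ/kg
liquid 36.1→-1.60 °C: -87.464 kJ/kg
Δh = -41.249 + -358 + -87.464 = -486.71 kJ/kg
Q = ṁ·Δh = 289.2 kg/min × -486.71 kJ/kg = -140760 kJ/min
|Q| = 2346 kW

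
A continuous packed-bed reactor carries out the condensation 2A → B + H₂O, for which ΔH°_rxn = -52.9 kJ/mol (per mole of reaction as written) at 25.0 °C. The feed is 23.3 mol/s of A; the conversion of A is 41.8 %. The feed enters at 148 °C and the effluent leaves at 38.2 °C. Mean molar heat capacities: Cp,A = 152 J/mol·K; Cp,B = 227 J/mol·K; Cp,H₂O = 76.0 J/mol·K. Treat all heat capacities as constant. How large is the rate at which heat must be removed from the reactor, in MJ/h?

Q_out = 2330 MJ/h

Extent of reaction ξ = 0.418 × 23.3 / 2 = 4.8697 mol/s
Reaction term: ξ·ΔH°_rxn = 4.8697 × -52.9 = -257.61 kJ/s
Sensible, feed 148→25 °C: -435.62 kJ/s
Outlet flows (mol/s): A 13.561, B 4.8697, H₂O 4.8697
Sensible, products 25→38.2 °C: 46.685 kJ/s
Q = ΔH = -646.54 kJ/s = -646.54 kW
Heat removed = 2327.5 MJ/h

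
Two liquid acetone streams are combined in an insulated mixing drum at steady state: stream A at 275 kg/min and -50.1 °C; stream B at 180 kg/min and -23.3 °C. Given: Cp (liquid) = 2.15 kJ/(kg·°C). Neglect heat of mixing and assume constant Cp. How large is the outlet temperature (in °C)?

No heat crosses the boundary, so H_out = H_in.
Σ ṁᵢCp,ᵢTᵢ = 275×2.15×-50.1 + 180×2.15×-23.3 = -38639
Σ ṁᵢCp,ᵢ = 275×2.15 + 180×2.15 = 978.25
T_out = -38639 / 978.25 = -39.498 °C

T_out = -39.5 °C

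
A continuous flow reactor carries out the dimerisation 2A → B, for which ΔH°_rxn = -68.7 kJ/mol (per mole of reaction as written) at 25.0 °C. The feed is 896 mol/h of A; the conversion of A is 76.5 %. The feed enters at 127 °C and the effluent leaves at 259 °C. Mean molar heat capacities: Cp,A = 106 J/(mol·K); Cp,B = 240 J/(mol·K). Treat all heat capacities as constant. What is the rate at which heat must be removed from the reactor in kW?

Extent of reaction ξ = 0.765 × 896 / 2 = 342.72 mol/h
Reaction term: ξ·ΔH°_rxn = 342.72 × -68.7 = -23545 kJ/h
Sensible, feed 127→25 °C: -9687.6 kJ/h
Outlet flows (mol/h): A 210.56, B 342.72
Sensible, products 25→259 °C: 24470 kJ/h
Q = ΔH = -8762.5 kJ/h = -2.434 kW
Heat removed = 2.434 kW

Q_out = 2.43 kW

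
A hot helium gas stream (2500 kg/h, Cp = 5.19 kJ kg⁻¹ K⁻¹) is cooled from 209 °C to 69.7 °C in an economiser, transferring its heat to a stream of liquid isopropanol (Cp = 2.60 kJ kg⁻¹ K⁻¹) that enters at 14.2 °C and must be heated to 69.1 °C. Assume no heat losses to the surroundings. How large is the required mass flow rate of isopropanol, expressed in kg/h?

ṁ_c = 12700 kg/h

Heat released by hot stream: Q = 2500 × 5.19 × (209 − 69.7) = 1.8074e+06 kJ/h
Energy balance on cold side (adiabatic exchanger): Q = ṁ_c·Cp_c·(T_c,out − T_c,in)
ṁ_c = 1.8074e+06 / [2.60 × (69.1 − 14.2)] = 12662 kg/h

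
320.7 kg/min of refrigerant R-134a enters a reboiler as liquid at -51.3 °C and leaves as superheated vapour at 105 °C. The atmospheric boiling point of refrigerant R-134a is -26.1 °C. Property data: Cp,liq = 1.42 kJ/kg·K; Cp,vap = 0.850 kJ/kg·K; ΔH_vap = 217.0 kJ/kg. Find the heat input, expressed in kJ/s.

liquid -51.3→-26.1 °C: 35.784 kJ/kg
vaporisation at -26.1 °C: 217 kJ/kg
vapour -26.1→105 °C: 111.43 kJ/kg
Δh = 35.784 + 217 + 111.43 = 364.22 kJ/kg
Q = ṁ·Δh = 320.7 kg/min × 364.22 kJ/kg = 116810 kJ/min
|Q| = 1946.8 kW

Q = 1950 kJ/s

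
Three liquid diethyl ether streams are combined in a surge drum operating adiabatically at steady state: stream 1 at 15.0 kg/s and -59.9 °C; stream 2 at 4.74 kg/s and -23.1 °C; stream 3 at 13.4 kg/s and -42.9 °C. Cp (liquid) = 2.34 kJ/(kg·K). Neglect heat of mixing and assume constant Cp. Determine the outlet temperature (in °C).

T_out = -47.8 °C

No heat crosses the boundary, so H_out = H_in.
Σ ṁᵢCp,ᵢTᵢ = 15.0×2.34×-59.9 + 4.74×2.34×-23.1 + 13.4×2.34×-42.9 = -3703.9
Σ ṁᵢCp,ᵢ = 15.0×2.34 + 4.74×2.34 + 13.4×2.34 = 77.548
T_out = -3703.9 / 77.548 = -47.763 °C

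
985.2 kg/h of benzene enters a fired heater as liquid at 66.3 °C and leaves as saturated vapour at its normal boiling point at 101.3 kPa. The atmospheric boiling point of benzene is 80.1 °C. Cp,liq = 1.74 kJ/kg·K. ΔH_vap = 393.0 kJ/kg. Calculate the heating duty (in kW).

Q = 114 kW

liquid 66.3→80.1 °C: 24.012 kJ/kg
vaporisation at 80.1 °C: 393 kJ/kg
Δh = 24.012 + 393 = 417.01 kJ/kg
Q = ṁ·Δh = 985.2 kg/h × 417.01 kJ/kg = 410840 kJ/h
|Q| = 114.12 kW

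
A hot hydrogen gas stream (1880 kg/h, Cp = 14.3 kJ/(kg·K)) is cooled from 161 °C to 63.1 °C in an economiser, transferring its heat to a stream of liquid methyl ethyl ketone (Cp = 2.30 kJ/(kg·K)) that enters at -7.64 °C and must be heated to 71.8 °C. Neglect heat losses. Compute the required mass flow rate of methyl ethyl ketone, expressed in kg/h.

ṁ_c = 14400 kg/h

Heat released by hot stream: Q = 1880 × 14.3 × (161 − 63.1) = 2.6319e+06 kJ/h
Energy balance on cold side (adiabatic exchanger): Q = ṁ_c·Cp_c·(T_c,out − T_c,in)
ṁ_c = 2.6319e+06 / [2.30 × (71.8 − -7.64)] = 14405 kg/h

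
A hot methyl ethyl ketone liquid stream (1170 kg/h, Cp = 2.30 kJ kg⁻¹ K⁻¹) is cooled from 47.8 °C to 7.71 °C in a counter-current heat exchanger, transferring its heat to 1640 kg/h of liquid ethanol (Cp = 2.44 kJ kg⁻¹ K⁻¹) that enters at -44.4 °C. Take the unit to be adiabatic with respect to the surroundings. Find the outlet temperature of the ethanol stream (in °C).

T_c,out = -17.4 °C

Heat released by hot stream: Q = 1170 × 2.30 × (47.8 − 7.71) = 107880 kJ/h
Energy balance on cold side (adiabatic exchanger): Q = ṁ_c·Cp_c·(T_c,out − T_c,in)
T_c,out = -44.4 + 107880/(1640 × 2.44) = -17.44 °C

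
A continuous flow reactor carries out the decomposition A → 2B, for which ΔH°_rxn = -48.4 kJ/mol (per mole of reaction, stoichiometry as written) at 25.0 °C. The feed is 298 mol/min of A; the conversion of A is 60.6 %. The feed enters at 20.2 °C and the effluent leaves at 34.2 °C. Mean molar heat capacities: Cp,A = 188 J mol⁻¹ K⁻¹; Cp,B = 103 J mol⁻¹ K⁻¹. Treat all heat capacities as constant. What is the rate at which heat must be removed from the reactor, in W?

Q_out = 132000 W

Extent of reaction ξ = 0.606 × 298 = 180.59 mol/min
Reaction term: ξ·ΔH°_rxn = 180.59 × -48.4 = -8740.5 kJ/min
Sensible, feed 20.2→25 °C: 268.92 kJ/min
Outlet flows (mol/min): A 117.41, B 361.18
Sensible, products 25→34.2 °C: 545.33 kJ/min
Q = ΔH = -7926.2 kJ/min = -132.1 kW
Heat removed = 132100 W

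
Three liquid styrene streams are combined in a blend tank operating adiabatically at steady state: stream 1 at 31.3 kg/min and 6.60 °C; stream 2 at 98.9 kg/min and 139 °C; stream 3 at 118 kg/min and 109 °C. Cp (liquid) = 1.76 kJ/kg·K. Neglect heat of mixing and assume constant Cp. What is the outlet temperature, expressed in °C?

No heat crosses the boundary, so H_out = H_in.
T_out = Σ ṁᵢCp,ᵢTᵢ / Σ ṁᵢCp,ᵢ
      = 47196 / 436.83 = 108.04 °C

T_out = 108 °C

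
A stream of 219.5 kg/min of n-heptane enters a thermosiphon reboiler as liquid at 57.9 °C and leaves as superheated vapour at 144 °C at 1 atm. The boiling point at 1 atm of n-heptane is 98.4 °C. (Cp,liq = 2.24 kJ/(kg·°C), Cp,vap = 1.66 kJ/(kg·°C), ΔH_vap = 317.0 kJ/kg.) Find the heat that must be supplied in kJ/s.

Q = 1770 kJ/s

liquid 57.9→98.4 °C: 90.72 kJ/kg
vaporisation at 98.4 °C: 317 kJ/kg
vapour 98.4→144 °C: 75.696 kJ/kg
Δh = 90.72 + 317 + 75.696 = 483.42 kJ/kg
Q = ṁ·Δh = 219.5 kg/min × 483.42 kJ/kg = 106110 kJ/min
|Q| = 1768.5 kW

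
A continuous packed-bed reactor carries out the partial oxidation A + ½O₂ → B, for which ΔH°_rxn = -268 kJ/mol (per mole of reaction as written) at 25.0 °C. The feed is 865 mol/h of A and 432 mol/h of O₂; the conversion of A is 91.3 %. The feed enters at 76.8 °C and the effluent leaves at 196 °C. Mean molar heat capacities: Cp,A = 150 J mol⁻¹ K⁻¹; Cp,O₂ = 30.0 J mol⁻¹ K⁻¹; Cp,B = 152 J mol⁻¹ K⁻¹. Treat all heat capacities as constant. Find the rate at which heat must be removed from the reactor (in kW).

Q_out = 54.6 kW

Extent of reaction ξ = 0.913 × 865 = 789.75 mol/h
Reaction term: ξ·ΔH°_rxn = 789.75 × -268 = -211650 kJ/h
Sensible, feed 76.8→25 °C: -7392.4 kJ/h
Outlet flows (mol/h): A 75.255, O₂ 37.127, B 789.75
Sensible, products 25→196 °C: 22648 kJ/h
Q = ΔH = -196400 kJ/h = -54.555 kW
Heat removed = 54.555 kW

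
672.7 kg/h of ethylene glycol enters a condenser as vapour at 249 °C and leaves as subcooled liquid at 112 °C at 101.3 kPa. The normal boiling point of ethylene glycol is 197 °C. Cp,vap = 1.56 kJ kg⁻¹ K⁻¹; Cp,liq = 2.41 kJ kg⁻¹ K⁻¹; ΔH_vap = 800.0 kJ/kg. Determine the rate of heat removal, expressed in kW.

vapour 249→197 °C: -81.12 kJ/kg
condensation at 197 °C: -800 kJ/kg
liquid 197→112 °C: -204.85 kJ/kg
Δh = -81.12 + -800 + -204.85 = -1086 kJ/kg
Q = ṁ·Δh = 672.7 kg/h × -1086 kJ/kg = -730530 kJ/h
|Q| = 202.93 kW

Q_c = 203 kW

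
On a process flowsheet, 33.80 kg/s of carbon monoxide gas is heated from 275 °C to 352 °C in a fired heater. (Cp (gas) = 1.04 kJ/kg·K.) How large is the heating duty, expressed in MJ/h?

Q = ṁ·Cp·ΔT = 33.80 × 1.04 × (352 − 275) = 2706.7 kJ/s
Heating duty = 9744.1 MJ/h

Q = 9740 MJ/h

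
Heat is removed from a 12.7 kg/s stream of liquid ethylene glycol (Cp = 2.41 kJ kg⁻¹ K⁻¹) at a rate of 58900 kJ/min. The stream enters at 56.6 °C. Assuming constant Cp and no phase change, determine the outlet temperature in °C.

Q = 58900 kJ/min = 981.67 kJ/s
ΔT = Q/(ṁ·Cp) = 981.67/(12.7×2.41) = 32.073 K
T_out = 56.6 − 32.073 = 24.527 °C

T_out = 24.5 °C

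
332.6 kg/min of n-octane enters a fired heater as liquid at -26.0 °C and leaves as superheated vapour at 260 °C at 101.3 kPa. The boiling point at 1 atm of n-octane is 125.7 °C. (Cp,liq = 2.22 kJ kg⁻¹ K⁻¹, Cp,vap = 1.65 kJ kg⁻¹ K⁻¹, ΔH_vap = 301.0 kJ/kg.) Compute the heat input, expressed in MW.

Q = 4.76 MW

liquid -26.0→125.7 °C: 336.77 kJ/kg
vaporisation at 125.7 °C: 301 kJ/kg
vapour 125.7→260 °C: 221.59 kJ/kg
Δh = 336.77 + 301 + 221.59 = 859.37 kJ/kg
Q = ṁ·Δh = 332.6 kg/min × 859.37 kJ/kg = 285830 kJ/min
|Q| = 4763.8 kW = 4.7638 MW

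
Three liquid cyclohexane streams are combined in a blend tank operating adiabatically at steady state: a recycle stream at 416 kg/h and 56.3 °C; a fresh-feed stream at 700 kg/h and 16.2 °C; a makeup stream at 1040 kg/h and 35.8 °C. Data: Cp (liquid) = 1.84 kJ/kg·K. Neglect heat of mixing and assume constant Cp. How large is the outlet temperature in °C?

No heat crosses the boundary, so H_out = H_in.
T_out = Σ ṁᵢCp,ᵢTᵢ / Σ ṁᵢCp,ᵢ
      = 132470 / 3967 = 33.392 °C

T_out = 33.4 °C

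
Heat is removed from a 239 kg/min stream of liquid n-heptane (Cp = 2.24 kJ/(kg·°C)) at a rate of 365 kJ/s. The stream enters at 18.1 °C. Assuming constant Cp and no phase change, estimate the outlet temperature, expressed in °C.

Q = 365 kJ/s = 21900 kJ/min
ΔT = Q/(ṁ·Cp) = 21900/(239×2.24) = 40.907 K
T_out = 18.1 − 40.907 = -22.807 °C

T_out = -22.8 °C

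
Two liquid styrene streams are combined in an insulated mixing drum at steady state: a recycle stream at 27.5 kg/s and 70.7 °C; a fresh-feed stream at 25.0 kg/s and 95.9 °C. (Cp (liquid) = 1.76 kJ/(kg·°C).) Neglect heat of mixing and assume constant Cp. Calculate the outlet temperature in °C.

Energy balance with Q = 0: Σ ṁᵢCp,ᵢ(T_out − Tᵢ) = 0
T_out = Σ ṁᵢCp,ᵢTᵢ / Σ ṁᵢCp,ᵢ
      = 7641.5 / 92.4 = 82.7 °C

T_out = 82.7 °C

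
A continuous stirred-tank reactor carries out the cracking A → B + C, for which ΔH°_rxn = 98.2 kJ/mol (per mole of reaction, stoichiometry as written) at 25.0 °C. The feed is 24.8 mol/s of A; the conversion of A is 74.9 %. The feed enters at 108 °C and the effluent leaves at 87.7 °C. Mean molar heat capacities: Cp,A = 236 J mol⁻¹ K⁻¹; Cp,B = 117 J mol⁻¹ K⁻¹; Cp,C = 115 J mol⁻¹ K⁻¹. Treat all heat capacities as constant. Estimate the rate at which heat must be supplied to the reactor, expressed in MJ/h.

Extent of reaction ξ = 0.749 × 24.8 = 18.575 mol/s
Reaction term: ξ·ΔH°_rxn = 18.575 × 98.2 = 1824.1 kJ/s
Sensible, feed 108→25 °C: -485.78 kJ/s
Outlet flows (mol/s): A 6.2248, B 18.575, C 18.575
Sensible, products 25→87.7 °C: 362.31 kJ/s
Q = ΔH = 1700.6 kJ/s = 1700.6 kW
Heat supplied = 6122.2 MJ/h

Q_in = 6120 MJ/h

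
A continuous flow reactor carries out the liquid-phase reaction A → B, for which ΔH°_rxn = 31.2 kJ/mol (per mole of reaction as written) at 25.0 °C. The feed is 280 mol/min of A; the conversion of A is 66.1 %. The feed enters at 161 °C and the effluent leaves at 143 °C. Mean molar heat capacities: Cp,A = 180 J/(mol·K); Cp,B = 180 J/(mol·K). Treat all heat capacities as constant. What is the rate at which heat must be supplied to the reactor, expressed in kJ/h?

Extent of reaction ξ = 0.661 × 280 = 185.08 mol/min
Reaction term: ξ·ΔH°_rxn = 185.08 × 31.2 = 5774.5 kJ/min
Sensible, feed 161→25 °C: -6854.4 kJ/min
Outlet flows (mol/min): A 94.92, B 185.08
Sensible, products 25→143 °C: 5947.2 kJ/min
Q = ΔH = 4867.3 kJ/min = 81.122 kW
Heat supplied = 292040 kJ/h

Q_in = 292000 kJ/h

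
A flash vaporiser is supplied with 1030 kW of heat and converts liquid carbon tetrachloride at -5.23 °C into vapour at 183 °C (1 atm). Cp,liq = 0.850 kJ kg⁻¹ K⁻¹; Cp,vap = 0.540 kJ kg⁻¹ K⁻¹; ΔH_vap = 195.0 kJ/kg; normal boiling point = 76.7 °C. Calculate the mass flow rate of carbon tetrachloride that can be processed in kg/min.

ṁ = 192 kg/min

Δh = 0.850×(76.7−-5.23) + 195.0 + 0.540×(183−76.7) = 322.04 kJ/kg
Q = 1030 kW = 1030 kJ/s = 61800 kJ/min
ṁ = Q/Δh = 61800 / 322.04 = 191.9 kg/min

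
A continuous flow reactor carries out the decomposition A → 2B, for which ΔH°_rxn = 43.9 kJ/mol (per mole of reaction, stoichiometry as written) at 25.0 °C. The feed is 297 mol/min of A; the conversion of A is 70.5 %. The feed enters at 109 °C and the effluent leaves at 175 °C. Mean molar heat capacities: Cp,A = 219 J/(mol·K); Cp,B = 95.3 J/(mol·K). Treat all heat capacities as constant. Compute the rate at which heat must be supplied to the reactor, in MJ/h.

Q_in = 756 MJ/h

Extent of reaction ξ = 0.705 × 297 = 209.38 mol/min
Reaction term: ξ·ΔH°_rxn = 209.38 × 43.9 = 9192 kJ/min
Sensible, feed 109→25 °C: -5463.6 kJ/min
Outlet flows (mol/min): A 87.615, B 418.77
Sensible, products 25→175 °C: 8864.5 kJ/min
Q = ΔH = 12593 kJ/min = 209.88 kW
Heat supplied = 755.57 MJ/h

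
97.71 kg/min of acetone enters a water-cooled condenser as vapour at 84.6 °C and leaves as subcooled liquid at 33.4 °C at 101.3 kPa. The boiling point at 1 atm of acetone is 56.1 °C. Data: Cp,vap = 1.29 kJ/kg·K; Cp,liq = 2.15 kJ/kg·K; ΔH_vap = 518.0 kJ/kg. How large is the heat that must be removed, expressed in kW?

vapour 84.6→56.1 °C: -36.765 kJ/kg
condensation at 56.1 °C: -518 kJ/kg
liquid 56.1→33.4 °C: -48.805 kJ/kg
Δh = -36.765 + -518 + -48.805 = -603.57 kJ/kg
Q = ṁ·Δh = 97.71 kg/min × -603.57 kJ/kg = -58975 kJ/min
|Q| = 982.91 kW

Q_c = 983 kW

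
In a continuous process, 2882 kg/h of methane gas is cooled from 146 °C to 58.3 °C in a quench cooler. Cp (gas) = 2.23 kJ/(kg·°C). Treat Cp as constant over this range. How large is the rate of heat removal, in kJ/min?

Q = ṁ·Cp·ΔT = 2882 × 2.23 × (58.3 − 146) = -563640 kJ/h
Converting: 563640 / 3600 s = 156.57 kW
Cooling duty = 9393.9 kJ/min

Q_c = 9390 kJ/min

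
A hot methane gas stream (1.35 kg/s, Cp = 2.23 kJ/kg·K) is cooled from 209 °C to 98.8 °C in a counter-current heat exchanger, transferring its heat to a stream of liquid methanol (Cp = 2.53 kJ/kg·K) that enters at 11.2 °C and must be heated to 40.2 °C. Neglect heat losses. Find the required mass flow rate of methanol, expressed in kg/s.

ṁ_c = 4.52 kg/s

Heat released by hot stream: Q = 1.35 × 2.23 × (209 − 98.8) = 331.76 kJ/s
Energy balance on cold side (adiabatic exchanger): Q = ṁ_c·Cp_c·(T_c,out − T_c,in)
ṁ_c = 331.76 / [2.53 × (40.2 − 11.2)] = 4.5217 kg/s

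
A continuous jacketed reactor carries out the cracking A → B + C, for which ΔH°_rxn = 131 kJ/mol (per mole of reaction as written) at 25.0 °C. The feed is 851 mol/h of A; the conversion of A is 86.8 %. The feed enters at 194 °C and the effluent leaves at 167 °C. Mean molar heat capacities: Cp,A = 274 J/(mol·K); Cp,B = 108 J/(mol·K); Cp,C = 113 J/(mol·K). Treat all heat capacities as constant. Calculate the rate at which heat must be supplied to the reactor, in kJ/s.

Extent of reaction ξ = 0.868 × 851 = 738.67 mol/h
Reaction term: ξ·ΔH°_rxn = 738.67 × 131 = 96766 kJ/h
Sensible, feed 194→25 °C: -39406 kJ/h
Outlet flows (mol/h): A 112.33, B 738.67, C 738.67
Sensible, products 25→167 °C: 27551 kJ/h
Q = ΔH = 84911 kJ/h = 23.586 kW
Heat supplied = 23.586 kJ/s

Q_in = 23.6 kJ/s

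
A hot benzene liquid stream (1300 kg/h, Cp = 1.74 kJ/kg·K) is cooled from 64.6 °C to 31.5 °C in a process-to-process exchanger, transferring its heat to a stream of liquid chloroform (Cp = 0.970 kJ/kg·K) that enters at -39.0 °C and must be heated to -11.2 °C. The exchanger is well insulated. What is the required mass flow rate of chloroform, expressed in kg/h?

ṁ_c = 2780 kg/h

Heat released by hot stream: Q = 1300 × 1.74 × (64.6 − 31.5) = 74872 kJ/h
Energy balance on cold side (adiabatic exchanger): Q = ṁ_c·Cp_c·(T_c,out − T_c,in)
ṁ_c = 74872 / [0.970 × (-11.2 − -39.0)] = 2776.5 kg/h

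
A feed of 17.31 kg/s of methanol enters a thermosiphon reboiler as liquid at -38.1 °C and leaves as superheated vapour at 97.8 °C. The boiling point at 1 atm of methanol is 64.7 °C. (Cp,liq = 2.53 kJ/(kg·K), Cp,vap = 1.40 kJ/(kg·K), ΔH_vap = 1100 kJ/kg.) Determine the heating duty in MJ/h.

Q = 87600 MJ/h

liquid -38.1→64.7 °C: 260.08 kJ/kg
vaporisation at 64.7 °C: 1100 kJ/kg
vapour 64.7→97.8 °C: 46.34 kJ/kg
Δh = 260.08 + 1100 + 46.34 = 1406.4 kJ/kg
Q = ṁ·Δh = 17.31 kg/s × 1406.4 kJ/kg = 24345 kJ/s
|Q| = 24345 kW = 87643 MJ/h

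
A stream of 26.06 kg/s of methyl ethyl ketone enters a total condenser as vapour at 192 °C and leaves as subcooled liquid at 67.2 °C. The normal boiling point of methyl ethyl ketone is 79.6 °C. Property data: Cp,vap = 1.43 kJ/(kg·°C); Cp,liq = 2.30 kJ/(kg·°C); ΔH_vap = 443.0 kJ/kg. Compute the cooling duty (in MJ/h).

Q_c = 59300 MJ/h

vapour 192→79.6 °C: -160.73 kJ/kg
condensation at 79.6 °C: -443 kJ/kg
liquid 79.6→67.2 °C: -28.52 kJ/kg
Δh = -160.73 + -443 + -28.52 = -632.25 kJ/kg
Q = ṁ·Δh = 26.06 kg/s × -632.25 kJ/kg = -16476 kJ/s
|Q| = 16476 kW = 59315 MJ/h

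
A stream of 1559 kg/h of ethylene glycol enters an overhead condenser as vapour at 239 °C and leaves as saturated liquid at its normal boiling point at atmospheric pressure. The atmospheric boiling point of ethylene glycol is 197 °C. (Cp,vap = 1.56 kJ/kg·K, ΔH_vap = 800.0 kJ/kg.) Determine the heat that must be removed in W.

vapour 239→197 °C: -65.52 kJ/kg
condensation at 197 °C: -800 kJ/kg
Δh = -65.52 + -800 = -865.52 kJ/kg
Q = ṁ·Δh = 1559 kg/h × -865.52 kJ/kg = -1.3493e+06 kJ/h
|Q| = 374.82 kW = 374820 W

Q_c = 375000 W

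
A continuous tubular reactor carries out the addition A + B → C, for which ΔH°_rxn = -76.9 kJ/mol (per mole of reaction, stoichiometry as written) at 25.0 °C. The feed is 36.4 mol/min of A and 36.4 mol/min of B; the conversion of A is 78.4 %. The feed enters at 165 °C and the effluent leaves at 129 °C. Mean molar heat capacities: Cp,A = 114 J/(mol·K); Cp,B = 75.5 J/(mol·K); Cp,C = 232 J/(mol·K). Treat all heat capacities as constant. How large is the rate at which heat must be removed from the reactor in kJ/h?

Extent of reaction ξ = 0.784 × 36.4 = 28.538 mol/min
Reaction term: ξ·ΔH°_rxn = 28.538 × -76.9 = -2194.5 kJ/min
Sensible, feed 165→25 °C: -965.69 kJ/min
Outlet flows (mol/min): A 7.8624, B 7.8624, C 28.538
Sensible, products 25→129 °C: 843.51 kJ/min
Q = ΔH = -2316.7 kJ/min = -38.612 kW
Heat removed = 139000 kJ/h

Q_out = 139000 kJ/h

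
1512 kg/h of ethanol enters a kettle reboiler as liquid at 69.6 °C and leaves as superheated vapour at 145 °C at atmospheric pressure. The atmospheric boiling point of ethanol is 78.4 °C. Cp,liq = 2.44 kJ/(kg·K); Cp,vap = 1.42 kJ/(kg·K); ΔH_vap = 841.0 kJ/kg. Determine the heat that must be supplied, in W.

Q = 402000 W

liquid 69.6→78.4 °C: 21.472 kJ/kg
vaporisation at 78.4 °C: 841 kJ/kg
vapour 78.4→145 °C: 94.572 kJ/kg
Δh = 21.472 + 841 + 94.572 = 957.04 kJ/kg
Q = ṁ·Δh = 1512 kg/h × 957.04 kJ/kg = 1.4471e+06 kJ/h
|Q| = 401.96 kW = 401960 W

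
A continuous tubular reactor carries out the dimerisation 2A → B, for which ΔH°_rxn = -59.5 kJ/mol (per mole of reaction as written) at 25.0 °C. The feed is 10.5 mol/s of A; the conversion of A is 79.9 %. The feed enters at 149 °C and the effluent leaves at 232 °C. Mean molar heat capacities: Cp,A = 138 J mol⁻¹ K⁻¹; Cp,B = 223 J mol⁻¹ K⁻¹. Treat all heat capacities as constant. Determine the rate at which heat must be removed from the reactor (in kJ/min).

Extent of reaction ξ = 0.799 × 10.5 / 2 = 4.1947 mol/s
Reaction term: ξ·ΔH°_rxn = 4.1947 × -59.5 = -249.59 kJ/s
Sensible, feed 149→25 °C: -179.68 kJ/s
Outlet flows (mol/s): A 2.1105, B 4.1947
Sensible, products 25→232 °C: 253.92 kJ/s
Q = ΔH = -175.34 kJ/s = -175.34 kW
Heat removed = 10520 kJ/min

Q_out = 10500 kJ/min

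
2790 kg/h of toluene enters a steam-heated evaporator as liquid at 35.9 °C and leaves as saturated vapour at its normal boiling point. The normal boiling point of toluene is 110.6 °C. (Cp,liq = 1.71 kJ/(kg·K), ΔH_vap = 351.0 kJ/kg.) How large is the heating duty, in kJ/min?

liquid 35.9→110.6 °C: 127.74 kJ/kg
vaporisation at 110.6 °C: 351 kJ/kg
Δh = 127.74 + 351 = 478.74 kJ/kg
Q = ṁ·Δh = 2790 kg/h × 478.74 kJ/kg = 1.3357e+06 kJ/h
|Q| = 371.02 kW = 22261 kJ/min

Q = 22300 kJ/min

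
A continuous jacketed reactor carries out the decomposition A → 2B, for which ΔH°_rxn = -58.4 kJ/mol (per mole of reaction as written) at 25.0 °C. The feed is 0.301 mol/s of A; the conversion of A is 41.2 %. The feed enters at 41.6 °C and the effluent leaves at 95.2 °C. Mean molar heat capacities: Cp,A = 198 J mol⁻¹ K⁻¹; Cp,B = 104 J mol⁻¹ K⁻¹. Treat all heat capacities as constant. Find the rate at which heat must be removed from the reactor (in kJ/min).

Extent of reaction ξ = 0.412 × 0.301 = 0.12401 mol/s
Reaction term: ξ·ΔH°_rxn = 0.12401 × -58.4 = -7.2423 kJ/s
Sensible, feed 41.6→25 °C: -0.98933 kJ/s
Outlet flows (mol/s): A 0.17699, B 0.24802
Sensible, products 25→95.2 °C: 4.2708 kJ/s
Q = ΔH = -3.9608 kJ/s = -3.9608 kW
Heat removed = 237.65 kJ/min

Q_out = 238 kJ/min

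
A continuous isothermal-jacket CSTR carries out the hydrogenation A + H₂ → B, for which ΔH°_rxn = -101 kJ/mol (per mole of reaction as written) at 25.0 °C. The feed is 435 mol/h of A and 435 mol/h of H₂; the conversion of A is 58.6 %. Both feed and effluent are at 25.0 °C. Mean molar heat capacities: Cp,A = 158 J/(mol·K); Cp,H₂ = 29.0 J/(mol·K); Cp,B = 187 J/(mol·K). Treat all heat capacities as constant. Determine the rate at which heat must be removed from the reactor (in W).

Extent of reaction ξ = 0.586 × 435 = 254.91 mol/h
Reaction term: ξ·ΔH°_rxn = 254.91 × -101 = -25746 kJ/h
Q = ΔH = -25746 kJ/h = -7.1516 kW
Heat removed = 7151.6 W

Q_out = 7150 W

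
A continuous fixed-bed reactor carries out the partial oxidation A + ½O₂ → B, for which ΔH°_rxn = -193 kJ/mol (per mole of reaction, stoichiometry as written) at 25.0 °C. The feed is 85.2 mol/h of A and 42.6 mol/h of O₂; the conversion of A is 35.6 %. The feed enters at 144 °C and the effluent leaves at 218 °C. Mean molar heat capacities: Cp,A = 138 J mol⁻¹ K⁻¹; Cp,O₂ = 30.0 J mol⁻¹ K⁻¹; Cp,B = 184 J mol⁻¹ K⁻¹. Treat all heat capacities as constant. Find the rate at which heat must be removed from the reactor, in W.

Extent of reaction ξ = 0.356 × 85.2 = 30.331 mol/h
Reaction term: ξ·ΔH°_rxn = 30.331 × -193 = -5853.9 kJ/h
Sensible, feed 144→25 °C: -1551.2 kJ/h
Outlet flows (mol/h): A 54.869, O₂ 27.434, B 30.331
Sensible, products 25→218 °C: 2697.3 kJ/h
Q = ΔH = -4707.8 kJ/h = -1.3077 kW
Heat removed = 1307.7 W

Q_out = 1310 W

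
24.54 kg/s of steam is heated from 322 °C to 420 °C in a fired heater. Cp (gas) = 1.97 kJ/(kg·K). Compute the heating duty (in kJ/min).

Q = ṁ·Cp·ΔT = 24.54 × 1.97 × (420 − 322) = 4737.7 kJ/s
Heating duty = 284260 kJ/min

Q = 284000 kJ/min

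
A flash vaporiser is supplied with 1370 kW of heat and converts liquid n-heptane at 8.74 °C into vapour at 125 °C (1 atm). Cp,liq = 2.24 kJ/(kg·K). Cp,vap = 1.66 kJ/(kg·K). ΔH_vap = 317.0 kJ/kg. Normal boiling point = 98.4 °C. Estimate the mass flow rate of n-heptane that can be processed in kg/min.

ṁ = 146 kg/min

Δh = 2.24×(98.4−8.74) + 317.0 + 1.66×(125−98.4) = 561.99 kJ/kg
Q = 1370 kW = 1370 kJ/s = 82200 kJ/min
ṁ = Q/Δh = 82200 / 561.99 = 146.26 kg/min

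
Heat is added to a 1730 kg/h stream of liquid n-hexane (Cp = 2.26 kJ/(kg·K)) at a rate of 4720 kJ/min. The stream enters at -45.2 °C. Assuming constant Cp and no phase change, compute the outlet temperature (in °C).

T_out = 27.2 °C

Q = 4720 kJ/min = 283200 kJ/h
ΔT = Q/(ṁ·Cp) = 283200/(1730×2.26) = 72.433 K
T_out = -45.2 + 72.433 = 27.233 °C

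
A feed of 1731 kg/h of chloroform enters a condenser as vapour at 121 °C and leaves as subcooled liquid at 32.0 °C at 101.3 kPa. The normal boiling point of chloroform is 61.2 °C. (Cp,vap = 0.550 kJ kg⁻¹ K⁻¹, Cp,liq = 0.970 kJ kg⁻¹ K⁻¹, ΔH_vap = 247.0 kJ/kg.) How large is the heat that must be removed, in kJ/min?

vapour 121→61.2 °C: -32.89 kJ/kg
condensation at 61.2 °C: -247 kJ/kg
liquid 61.2→32.0 °C: -28.324 kJ/kg
Δh = -32.89 + -247 + -28.324 = -308.21 kJ/kg
Q = ṁ·Δh = 1731 kg/h × -308.21 kJ/kg = -533520 kJ/h
|Q| = 148.2 kW = 8892 kJ/min

Q_c = 8890 kJ/min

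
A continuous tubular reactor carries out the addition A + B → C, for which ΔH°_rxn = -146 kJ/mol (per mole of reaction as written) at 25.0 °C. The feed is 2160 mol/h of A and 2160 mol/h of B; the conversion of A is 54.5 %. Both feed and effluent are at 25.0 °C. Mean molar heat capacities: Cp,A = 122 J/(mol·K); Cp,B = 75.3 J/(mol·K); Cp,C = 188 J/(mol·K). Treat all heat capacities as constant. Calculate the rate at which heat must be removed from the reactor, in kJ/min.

Q_out = 2860 kJ/min

Extent of reaction ξ = 0.545 × 2160 = 1177.2 mol/h
Reaction term: ξ·ΔH°_rxn = 1177.2 × -146 = -171870 kJ/h
Q = ΔH = -171870 kJ/h = -47.742 kW
Heat removed = 2864.5 kJ/min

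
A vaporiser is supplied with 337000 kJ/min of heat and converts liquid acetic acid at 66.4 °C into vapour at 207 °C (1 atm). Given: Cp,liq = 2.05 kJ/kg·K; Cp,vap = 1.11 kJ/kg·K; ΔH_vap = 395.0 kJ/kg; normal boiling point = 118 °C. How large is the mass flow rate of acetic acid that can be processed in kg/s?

ṁ = 9.37 kg/s

Δh = 2.05×(118−66.4) + 395.0 + 1.11×(207−118) = 599.57 kJ/kg
Q = 337000 kJ/min = 5616.7 kJ/s = 5616.7 kJ/s
ṁ = Q/Δh = 5616.7 / 599.57 = 9.3678 kg/s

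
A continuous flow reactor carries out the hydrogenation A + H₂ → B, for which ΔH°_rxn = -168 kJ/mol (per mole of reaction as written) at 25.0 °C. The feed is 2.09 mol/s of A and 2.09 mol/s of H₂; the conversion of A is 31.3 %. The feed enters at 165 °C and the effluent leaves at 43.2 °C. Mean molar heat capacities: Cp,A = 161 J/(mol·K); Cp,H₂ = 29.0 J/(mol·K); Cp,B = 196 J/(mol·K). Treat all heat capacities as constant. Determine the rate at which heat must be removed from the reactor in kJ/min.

Extent of reaction ξ = 0.313 × 2.09 = 0.65417 mol/s
Reaction term: ξ·ΔH°_rxn = 0.65417 × -168 = -109.9 kJ/s
Sensible, feed 165→25 °C: -55.594 kJ/s
Outlet flows (mol/s): A 1.4358, H₂ 1.4358, B 0.65417
Sensible, products 25→43.2 °C: 7.2987 kJ/s
Q = ΔH = -158.2 kJ/s = -158.2 kW
Heat removed = 9491.8 kJ/min

Q_out = 9490 kJ/min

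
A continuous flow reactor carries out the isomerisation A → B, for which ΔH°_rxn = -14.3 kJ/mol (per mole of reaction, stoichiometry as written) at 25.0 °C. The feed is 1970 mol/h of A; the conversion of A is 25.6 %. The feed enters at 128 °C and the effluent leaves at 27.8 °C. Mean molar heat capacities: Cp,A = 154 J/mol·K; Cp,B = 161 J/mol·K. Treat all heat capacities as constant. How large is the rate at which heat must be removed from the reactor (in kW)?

Extent of reaction ξ = 0.256 × 1970 = 504.32 mol/h
Reaction term: ξ·ΔH°_rxn = 504.32 × -14.3 = -7211.8 kJ/h
Sensible, feed 128→25 °C: -31248 kJ/h
Outlet flows (mol/h): A 1465.7, B 504.32
Sensible, products 25→27.8 °C: 859.35 kJ/h
Q = ΔH = -37601 kJ/h = -10.445 kW
Heat removed = 10.445 kW

Q_out = 10.4 kW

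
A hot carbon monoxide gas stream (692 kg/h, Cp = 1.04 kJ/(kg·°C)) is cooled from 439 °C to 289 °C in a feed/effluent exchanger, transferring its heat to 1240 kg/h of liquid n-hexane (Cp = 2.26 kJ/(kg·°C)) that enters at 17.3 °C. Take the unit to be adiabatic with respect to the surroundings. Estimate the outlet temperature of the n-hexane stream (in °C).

T_c,out = 55.8 °C

Heat released by hot stream: Q = 692 × 1.04 × (439 − 289) = 107950 kJ/h
Energy balance on cold side (adiabatic exchanger): Q = ṁ_c·Cp_c·(T_c,out − T_c,in)
T_c,out = 17.3 + 107950/(1240 × 2.26) = 55.821 °C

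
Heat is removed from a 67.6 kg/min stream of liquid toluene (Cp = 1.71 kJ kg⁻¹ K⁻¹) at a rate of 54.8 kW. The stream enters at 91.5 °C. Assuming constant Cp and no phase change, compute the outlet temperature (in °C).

T_out = 63.1 °C

Q = 54.8 kW = 3288 kJ/min
ΔT = Q/(ṁ·Cp) = 3288/(67.6×1.71) = 28.444 K
T_out = 91.5 − 28.444 = 63.056 °C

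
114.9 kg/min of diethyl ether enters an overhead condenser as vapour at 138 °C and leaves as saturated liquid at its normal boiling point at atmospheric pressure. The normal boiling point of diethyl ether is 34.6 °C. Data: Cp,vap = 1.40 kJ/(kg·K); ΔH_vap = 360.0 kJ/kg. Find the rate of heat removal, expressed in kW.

Q_c = 967 kW

vapour 138→34.6 °C: -144.76 kJ/kg
condensation at 34.6 °C: -360 kJ/kg
Δh = -144.76 + -360 = -504.76 kJ/kg
Q = ṁ·Δh = 114.9 kg/min × -504.76 kJ/kg = -57997 kJ/min
|Q| = 966.62 kW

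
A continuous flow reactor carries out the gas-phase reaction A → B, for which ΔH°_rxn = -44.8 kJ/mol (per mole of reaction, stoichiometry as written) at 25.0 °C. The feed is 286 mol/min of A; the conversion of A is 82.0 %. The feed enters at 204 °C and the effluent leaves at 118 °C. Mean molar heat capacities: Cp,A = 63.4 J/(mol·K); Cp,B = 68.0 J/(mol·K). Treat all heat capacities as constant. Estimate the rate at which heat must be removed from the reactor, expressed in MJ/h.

Extent of reaction ξ = 0.820 × 286 = 234.52 mol/min
Reaction term: ξ·ΔH°_rxn = 234.52 × -44.8 = -10506 kJ/min
Sensible, feed 204→25 °C: -3245.7 kJ/min
Outlet flows (mol/min): A 51.48, B 234.52
Sensible, products 25→118 °C: 1786.6 kJ/min
Q = ΔH = -11966 kJ/min = -199.43 kW
Heat removed = 717.93 MJ/h

Q_out = 718 MJ/h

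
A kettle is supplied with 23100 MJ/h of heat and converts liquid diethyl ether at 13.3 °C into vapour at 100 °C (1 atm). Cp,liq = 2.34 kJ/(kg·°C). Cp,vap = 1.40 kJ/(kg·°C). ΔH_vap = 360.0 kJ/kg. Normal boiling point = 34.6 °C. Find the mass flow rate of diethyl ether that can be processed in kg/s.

ṁ = 12.8 kg/s

Δh = 2.34×(34.6−13.3) + 360.0 + 1.40×(100−34.6) = 501.4 kJ/kg
Q = 23100 MJ/h = 6416.7 kJ/s = 6416.7 kJ/s
ṁ = Q/Δh = 6416.7 / 501.4 = 12.797 kg/s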